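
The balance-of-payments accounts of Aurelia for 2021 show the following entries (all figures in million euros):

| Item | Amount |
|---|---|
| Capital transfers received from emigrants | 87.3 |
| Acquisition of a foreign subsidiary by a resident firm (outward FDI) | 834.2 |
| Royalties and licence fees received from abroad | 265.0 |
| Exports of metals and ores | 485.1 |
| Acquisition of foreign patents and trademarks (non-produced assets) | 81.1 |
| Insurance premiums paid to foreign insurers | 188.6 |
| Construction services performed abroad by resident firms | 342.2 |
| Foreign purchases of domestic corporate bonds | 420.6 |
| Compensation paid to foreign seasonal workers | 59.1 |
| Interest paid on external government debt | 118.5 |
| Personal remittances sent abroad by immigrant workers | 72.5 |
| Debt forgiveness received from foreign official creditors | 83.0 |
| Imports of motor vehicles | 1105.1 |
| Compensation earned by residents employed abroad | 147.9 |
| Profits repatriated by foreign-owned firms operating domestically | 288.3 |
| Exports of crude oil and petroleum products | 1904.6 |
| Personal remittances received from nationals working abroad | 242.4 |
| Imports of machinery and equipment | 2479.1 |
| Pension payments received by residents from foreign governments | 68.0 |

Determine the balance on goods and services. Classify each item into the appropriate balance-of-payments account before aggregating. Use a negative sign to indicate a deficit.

-775.9

Goods: 485.1 - 2479.1 + 1904.6 - 1105.1 = -1194.5
Services: -188.6 + 342.2 + 265.0 = 418.6
Trade balance = -1194.5 + 418.6 = -775.9
(Excluded from the trade balance — capital account: capital transfers received from emigrants 87.3, acquisition of foreign patents and trademarks (non-produced assets) 81.1, debt forgiveness received from foreign official creditors 83.0; financial account: acquisition of a foreign subsidiary by a resident firm (outward FDI) 834.2, foreign purchases of domestic corporate bonds 420.6; primary income: compensation paid to foreign seasonal workers 59.1, interest paid on external government debt 118.5, compensation earned by residents employed abroad 147.9, profits repatriated by foreign-owned firms operating domestically 288.3; secondary income: personal remittances sent abroad by immigrant workers 72.5, personal remittances received from nationals working abroad 242.4, pension payments received by residents from foreign governments 68.0.)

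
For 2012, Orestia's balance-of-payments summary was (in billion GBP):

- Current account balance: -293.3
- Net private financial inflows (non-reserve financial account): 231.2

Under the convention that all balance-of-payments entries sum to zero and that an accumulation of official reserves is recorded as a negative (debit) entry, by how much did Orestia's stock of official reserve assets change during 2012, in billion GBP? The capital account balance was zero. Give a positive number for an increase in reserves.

-62.1

Official reserve transactions balance = -((-293.3) + 231.2) = 62.1
An accumulation of reserves is recorded as a debit (negative entry), so the change in the stock of reserves is the negative of that balance.
Change in official reserves = -(62.1) = -62.1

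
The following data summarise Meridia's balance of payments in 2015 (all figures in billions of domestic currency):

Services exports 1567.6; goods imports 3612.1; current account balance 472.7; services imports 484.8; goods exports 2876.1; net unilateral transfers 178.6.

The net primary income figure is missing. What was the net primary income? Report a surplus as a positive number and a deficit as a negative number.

-52.7

Current account = goods balance + services balance + net primary income + net secondary income
Sum of the known components = 525.4
Net primary income = CA - (known components) = 472.7 - 525.4 = -52.7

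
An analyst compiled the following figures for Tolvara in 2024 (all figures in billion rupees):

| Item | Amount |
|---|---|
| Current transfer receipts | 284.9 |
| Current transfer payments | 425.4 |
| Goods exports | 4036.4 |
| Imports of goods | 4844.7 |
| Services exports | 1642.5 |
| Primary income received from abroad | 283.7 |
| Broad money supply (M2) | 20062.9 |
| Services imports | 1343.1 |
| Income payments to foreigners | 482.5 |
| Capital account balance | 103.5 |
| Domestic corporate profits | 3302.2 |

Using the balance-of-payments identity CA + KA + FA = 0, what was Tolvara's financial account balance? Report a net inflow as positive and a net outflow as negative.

Goods balance = 4036.4 - 4844.7 = -808.3
Services balance = 1642.5 - 1343.1 = 299.4
Trade balance (goods + services) = -808.3 + 299.4 = -508.9
Net primary income = 283.7 - 482.5 = -198.8
Net secondary income = 284.9 - 425.4 = -140.5
Current account = -508.9 + (-198.8) + (-140.5) = -848.2
Financial account = -(-848.2 + 103.5) = 744.7

744.7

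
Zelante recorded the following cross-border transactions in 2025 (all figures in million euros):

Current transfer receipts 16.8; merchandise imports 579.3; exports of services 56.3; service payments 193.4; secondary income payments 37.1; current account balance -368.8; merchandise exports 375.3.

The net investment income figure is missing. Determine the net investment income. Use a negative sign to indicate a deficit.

Current account = goods balance + services balance + net primary income + net secondary income
Sum of the known components = -361.4
Net investment income = CA - (known components) = -368.8 - (-361.4) = -7.4

-7.4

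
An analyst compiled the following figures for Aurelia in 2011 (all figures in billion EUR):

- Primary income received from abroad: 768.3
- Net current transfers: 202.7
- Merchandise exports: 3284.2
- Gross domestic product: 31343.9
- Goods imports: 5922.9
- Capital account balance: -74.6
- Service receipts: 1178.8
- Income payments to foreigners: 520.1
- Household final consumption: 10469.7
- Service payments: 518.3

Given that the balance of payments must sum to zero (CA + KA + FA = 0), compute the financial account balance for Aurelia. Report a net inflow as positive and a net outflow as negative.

1601.9

Goods balance = 3284.2 - 5922.9 = -2638.7
Services balance = 1178.8 - 518.3 = 660.5
Trade balance (goods + services) = -2638.7 + 660.5 = -1978.2
Net primary income = 768.3 - 520.1 = 248.2
Net secondary income = 202.7
Current account = -1978.2 + 248.2 + 202.7 = -1527.3
Financial account = -(-1527.3 + (-74.6)) = 1601.9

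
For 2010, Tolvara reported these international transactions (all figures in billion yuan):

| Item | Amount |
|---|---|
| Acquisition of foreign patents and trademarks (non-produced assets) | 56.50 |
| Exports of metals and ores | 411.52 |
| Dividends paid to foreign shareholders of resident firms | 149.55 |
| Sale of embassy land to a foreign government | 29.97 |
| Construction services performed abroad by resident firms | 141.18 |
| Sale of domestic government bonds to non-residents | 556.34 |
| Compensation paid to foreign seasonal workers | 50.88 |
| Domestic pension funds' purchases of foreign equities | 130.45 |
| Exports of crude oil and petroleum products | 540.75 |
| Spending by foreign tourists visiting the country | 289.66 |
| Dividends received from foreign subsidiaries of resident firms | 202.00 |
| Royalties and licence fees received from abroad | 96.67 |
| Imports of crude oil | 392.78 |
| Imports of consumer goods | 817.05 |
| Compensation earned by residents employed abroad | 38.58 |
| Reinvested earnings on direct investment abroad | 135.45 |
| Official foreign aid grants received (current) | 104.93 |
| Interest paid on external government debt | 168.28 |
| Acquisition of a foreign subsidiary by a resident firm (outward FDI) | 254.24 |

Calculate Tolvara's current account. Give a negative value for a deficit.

382.20

Goods: 411.52 - 817.05 - 392.78 + 540.75 = -257.56
Services: 141.18 + 96.67 + 289.66 = 527.51
Primary income: 202.00 + 135.45 + 38.58 - 50.88 - 149.55 - 168.28 = 7.32
Secondary income: 104.93
Current account = (-257.56) + 527.51 + 7.32 + 104.93 = 382.20
(Excluded from the current account — capital account: acquisition of foreign patents and trademarks (non-produced assets) 56.50, sale of embassy land to a foreign government 29.97; financial account: sale of domestic government bonds to non-residents 556.34, domestic pension funds' purchases of foreign equities 130.45, acquisition of a foreign subsidiary by a resident firm (outward FDI) 254.24.)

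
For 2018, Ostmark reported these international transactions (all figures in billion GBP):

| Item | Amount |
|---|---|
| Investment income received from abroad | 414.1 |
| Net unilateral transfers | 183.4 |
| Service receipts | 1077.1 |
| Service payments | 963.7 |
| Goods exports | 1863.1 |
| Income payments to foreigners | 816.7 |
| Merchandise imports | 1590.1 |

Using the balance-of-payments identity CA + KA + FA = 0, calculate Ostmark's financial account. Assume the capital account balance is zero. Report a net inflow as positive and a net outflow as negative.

Goods balance = 1863.1 - 1590.1 = 273.0
Services balance = 1077.1 - 963.7 = 113.4
Trade balance (goods + services) = 273.0 + 113.4 = 386.4
Net primary income = 414.1 - 816.7 = -402.6
Net secondary income = 183.4
Current account = 386.4 + (-402.6) + 183.4 = 167.2
Financial account = -(167.2) = -167.2

-167.2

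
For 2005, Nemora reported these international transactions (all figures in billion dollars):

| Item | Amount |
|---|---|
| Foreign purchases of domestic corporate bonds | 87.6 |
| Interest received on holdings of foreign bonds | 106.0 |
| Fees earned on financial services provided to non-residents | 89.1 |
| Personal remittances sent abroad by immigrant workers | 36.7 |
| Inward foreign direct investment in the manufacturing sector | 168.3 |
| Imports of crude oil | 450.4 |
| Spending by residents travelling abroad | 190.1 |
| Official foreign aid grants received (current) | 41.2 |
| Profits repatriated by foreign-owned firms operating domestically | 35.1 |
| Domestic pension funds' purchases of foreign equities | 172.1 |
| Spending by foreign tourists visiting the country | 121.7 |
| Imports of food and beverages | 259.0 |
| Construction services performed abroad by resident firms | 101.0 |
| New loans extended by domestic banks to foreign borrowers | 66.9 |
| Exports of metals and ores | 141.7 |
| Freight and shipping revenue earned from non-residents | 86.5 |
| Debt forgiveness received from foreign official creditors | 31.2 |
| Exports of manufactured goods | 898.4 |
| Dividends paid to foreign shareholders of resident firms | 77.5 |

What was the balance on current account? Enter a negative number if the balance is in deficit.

Goods: 898.4 - 259.0 - 450.4 + 141.7 = 330.7
Services: 121.7 - 190.1 + 89.1 + 86.5 + 101.0 = 208.2
Primary income: 106.0 - 35.1 - 77.5 = -6.6
Secondary income: -36.7 + 41.2 = 4.5
Current account = 330.7 + 208.2 + (-6.6) + 4.5 = 536.8
(Excluded from the current account — financial account: foreign purchases of domestic corporate bonds 87.6, inward foreign direct investment in the manufacturing sector 168.3, domestic pension funds' purchases of foreign equities 172.1, new loans extended by domestic banks to foreign borrowers 66.9; capital account: debt forgiveness received from foreign official creditors 31.2.)

536.8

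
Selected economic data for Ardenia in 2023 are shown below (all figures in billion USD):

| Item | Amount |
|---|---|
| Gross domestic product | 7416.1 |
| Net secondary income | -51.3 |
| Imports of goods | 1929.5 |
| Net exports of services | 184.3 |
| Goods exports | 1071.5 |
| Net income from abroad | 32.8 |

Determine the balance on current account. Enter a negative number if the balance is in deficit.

-692.2

Goods balance = 1071.5 - 1929.5 = -858.0
Services balance = 184.3
Trade balance (goods + services) = -858.0 + 184.3 = -673.7
Net primary income = 32.8
Net secondary income = -51.3
Current account = -673.7 + 32.8 + (-51.3) = -692.2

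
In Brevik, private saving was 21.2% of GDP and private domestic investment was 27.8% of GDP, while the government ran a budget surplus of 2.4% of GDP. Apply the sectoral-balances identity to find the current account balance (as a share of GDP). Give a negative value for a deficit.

-4.2

By the sectoral-balances identity, CA = (S_private - I) + (T - G).
Private balance = 21.2 - 27.8 = -6.6
Government balance (T - G) = 2.4
CA = -6.6 + 2.4 = -4.2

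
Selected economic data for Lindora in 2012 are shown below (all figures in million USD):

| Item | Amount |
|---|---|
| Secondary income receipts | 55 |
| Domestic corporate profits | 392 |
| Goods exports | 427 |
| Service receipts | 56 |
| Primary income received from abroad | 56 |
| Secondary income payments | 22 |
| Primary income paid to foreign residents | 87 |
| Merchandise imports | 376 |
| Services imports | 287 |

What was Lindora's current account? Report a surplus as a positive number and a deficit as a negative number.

Goods balance = 427 - 376 = 51
Services balance = 56 - 287 = -231
Trade balance (goods + services) = 51 + (-231) = -180
Net primary income = 56 - 87 = -31
Net secondary income = 55 - 22 = 33
Current account = -180 + (-31) + 33 = -178

-178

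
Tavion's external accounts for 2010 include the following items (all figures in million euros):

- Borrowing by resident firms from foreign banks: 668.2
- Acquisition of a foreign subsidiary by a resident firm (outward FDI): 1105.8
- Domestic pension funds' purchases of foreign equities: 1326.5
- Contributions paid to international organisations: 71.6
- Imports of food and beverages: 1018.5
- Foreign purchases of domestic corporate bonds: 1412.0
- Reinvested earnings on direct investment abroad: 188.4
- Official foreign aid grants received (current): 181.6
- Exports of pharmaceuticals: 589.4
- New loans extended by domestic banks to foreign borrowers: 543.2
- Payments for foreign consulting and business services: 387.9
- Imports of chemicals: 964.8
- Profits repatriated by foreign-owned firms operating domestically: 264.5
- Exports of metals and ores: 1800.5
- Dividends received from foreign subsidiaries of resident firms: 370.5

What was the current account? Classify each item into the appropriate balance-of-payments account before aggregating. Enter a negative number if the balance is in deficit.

Goods: 1800.5 - 1018.5 + 589.4 - 964.8 = 406.6
Services: -387.9
Primary income: -264.5 + 370.5 + 188.4 = 294.4
Secondary income: 181.6 - 71.6 = 110.0
Current account = 406.6 + (-387.9) + 294.4 + 110.0 = 423.1
(Excluded from the current account — financial account: borrowing by resident firms from foreign banks 668.2, acquisition of a foreign subsidiary by a resident firm (outward FDI) 1105.8, domestic pension funds' purchases of foreign equities 1326.5, foreign purchases of domestic corporate bonds 1412.0, new loans extended by domestic banks to foreign borrowers 543.2.)

423.1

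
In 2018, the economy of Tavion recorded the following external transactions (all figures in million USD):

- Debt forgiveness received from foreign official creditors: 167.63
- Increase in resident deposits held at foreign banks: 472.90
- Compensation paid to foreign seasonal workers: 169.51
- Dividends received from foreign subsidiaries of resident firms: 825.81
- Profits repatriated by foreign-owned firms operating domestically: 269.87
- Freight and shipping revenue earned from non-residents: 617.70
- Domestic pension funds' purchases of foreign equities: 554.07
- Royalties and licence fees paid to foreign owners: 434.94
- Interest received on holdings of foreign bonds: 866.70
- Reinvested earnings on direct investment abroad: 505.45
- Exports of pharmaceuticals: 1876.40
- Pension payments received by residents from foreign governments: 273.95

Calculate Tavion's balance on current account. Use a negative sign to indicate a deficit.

Goods: 1876.40
Services: 617.70 - 434.94 = 182.76
Primary income: -269.87 + 825.81 + 505.45 + 866.70 - 169.51 = 1758.58
Secondary income: 273.95
Current account = 1876.40 + 182.76 + 1758.58 + 273.95 = 4091.69
(Excluded from the current account — capital account: debt forgiveness received from foreign official creditors 167.63; financial account: increase in resident deposits held at foreign banks 472.90, domestic pension funds' purchases of foreign equities 554.07.)

4091.69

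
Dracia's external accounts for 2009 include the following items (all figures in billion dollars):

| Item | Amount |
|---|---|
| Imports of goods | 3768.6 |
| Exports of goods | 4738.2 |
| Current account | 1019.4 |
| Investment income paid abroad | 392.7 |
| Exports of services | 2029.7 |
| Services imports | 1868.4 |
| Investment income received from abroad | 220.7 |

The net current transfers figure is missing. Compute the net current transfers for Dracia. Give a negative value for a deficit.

60.5

Current account = goods balance + services balance + net primary income + net secondary income
Sum of the known components = 958.9
Net current transfers = CA - (known components) = 1019.4 - 958.9 = 60.5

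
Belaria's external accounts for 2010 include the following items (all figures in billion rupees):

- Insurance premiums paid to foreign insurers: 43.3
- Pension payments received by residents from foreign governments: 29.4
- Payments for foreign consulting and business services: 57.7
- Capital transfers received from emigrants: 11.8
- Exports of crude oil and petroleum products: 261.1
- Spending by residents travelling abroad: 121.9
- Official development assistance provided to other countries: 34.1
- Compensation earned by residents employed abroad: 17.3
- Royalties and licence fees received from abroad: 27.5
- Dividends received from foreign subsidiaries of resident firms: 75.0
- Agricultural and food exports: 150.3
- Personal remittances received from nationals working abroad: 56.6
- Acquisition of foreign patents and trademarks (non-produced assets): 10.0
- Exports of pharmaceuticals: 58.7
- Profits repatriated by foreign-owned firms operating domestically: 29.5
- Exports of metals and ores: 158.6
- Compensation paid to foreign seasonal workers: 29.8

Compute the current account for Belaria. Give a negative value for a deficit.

518.2

Goods: 158.6 + 150.3 + 261.1 + 58.7 = 628.7
Services: 27.5 - 121.9 - 57.7 - 43.3 = -195.4
Primary income: -29.5 + 17.3 - 29.8 + 75.0 = 33.0
Secondary income: 56.6 + 29.4 - 34.1 = 51.9
Current account = 628.7 + (-195.4) + 33.0 + 51.9 = 518.2
(Excluded from the current account — capital account: capital transfers received from emigrants 11.8, acquisition of foreign patents and trademarks (non-produced assets) 10.0.)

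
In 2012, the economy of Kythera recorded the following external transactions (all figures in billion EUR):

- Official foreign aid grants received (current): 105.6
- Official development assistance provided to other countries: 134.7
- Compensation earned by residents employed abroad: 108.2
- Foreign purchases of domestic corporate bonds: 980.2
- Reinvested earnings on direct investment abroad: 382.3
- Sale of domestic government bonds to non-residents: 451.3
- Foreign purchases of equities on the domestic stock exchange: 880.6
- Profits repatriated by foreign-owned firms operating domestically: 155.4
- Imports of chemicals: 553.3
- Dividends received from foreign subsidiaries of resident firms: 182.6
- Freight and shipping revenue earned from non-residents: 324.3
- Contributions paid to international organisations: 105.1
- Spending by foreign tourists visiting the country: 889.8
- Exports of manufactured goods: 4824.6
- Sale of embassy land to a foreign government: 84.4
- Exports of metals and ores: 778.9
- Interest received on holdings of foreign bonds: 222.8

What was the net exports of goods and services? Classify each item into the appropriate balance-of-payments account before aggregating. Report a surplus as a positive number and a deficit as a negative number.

Goods: -553.3 + 4824.6 + 778.9 = 5050.2
Services: 889.8 + 324.3 = 1214.1
Trade balance = 5050.2 + 1214.1 = 6264.3
(Excluded from the trade balance — secondary income: official foreign aid grants received (current) 105.6, official development assistance provided to other countries 134.7, contributions paid to international organisations 105.1; primary income: compensation earned by residents employed abroad 108.2, reinvested earnings on direct investment abroad 382.3, profits repatriated by foreign-owned firms operating domestically 155.4, dividends received from foreign subsidiaries of resident firms 182.6, interest received on holdings of foreign bonds 222.8; financial account: foreign purchases of domestic corporate bonds 980.2, sale of domestic government bonds to non-residents 451.3, foreign purchases of equities on the domestic stock exchange 880.6; capital account: sale of embassy land to a foreign government 84.4.)

6264.3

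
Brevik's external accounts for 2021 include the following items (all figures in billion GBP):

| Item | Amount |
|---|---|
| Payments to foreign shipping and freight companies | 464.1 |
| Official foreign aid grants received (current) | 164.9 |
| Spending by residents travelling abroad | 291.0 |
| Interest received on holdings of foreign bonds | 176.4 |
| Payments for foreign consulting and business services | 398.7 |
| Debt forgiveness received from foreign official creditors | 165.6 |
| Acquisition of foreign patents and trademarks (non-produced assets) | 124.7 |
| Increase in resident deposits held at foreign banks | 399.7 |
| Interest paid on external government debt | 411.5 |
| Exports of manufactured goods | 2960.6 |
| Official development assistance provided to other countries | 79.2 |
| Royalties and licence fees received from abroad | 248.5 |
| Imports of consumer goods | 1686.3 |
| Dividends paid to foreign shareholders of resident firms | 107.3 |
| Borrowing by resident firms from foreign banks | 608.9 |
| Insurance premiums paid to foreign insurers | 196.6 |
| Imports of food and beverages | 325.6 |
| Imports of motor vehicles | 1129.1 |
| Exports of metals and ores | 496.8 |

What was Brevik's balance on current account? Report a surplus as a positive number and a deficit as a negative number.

Goods: -1129.1 + 496.8 - 325.6 - 1686.3 + 2960.6 = 316.4
Services: -464.1 - 196.6 - 291.0 + 248.5 - 398.7 = -1101.9
Primary income: -107.3 + 176.4 - 411.5 = -342.4
Secondary income: -79.2 + 164.9 = 85.7
Current account = 316.4 + (-1101.9) + (-342.4) + 85.7 = -1042.2
(Excluded from the current account — capital account: debt forgiveness received from foreign official creditors 165.6, acquisition of foreign patents and trademarks (non-produced assets) 124.7; financial account: increase in resident deposits held at foreign banks 399.7, borrowing by resident firms from foreign banks 608.9.)

-1042.2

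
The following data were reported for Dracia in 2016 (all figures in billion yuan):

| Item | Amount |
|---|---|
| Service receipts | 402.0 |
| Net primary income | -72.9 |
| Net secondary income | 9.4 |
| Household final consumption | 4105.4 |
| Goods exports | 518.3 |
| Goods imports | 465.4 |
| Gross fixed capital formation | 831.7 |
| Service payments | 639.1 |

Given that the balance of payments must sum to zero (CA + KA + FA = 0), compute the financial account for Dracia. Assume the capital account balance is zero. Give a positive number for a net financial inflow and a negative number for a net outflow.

Goods balance = 518.3 - 465.4 = 52.9
Services balance = 402.0 - 639.1 = -237.1
Trade balance (goods + services) = 52.9 + (-237.1) = -184.2
Net primary income = -72.9
Net secondary income = 9.4
Current account = -184.2 + (-72.9) + 9.4 = -247.7
Financial account = -(-247.7) = 247.7

247.7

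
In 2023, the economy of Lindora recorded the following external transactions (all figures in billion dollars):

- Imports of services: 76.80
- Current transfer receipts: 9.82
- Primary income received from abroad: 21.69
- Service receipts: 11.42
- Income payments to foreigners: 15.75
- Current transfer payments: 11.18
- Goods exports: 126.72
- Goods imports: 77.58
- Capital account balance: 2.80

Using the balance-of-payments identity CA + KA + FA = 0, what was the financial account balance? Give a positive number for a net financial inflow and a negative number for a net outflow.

8.86

Goods balance = 126.72 - 77.58 = 49.14
Services balance = 11.42 - 76.80 = -65.38
Trade balance (goods + services) = 49.14 + (-65.38) = -16.24
Net primary income = 21.69 - 15.75 = 5.94
Net secondary income = 9.82 - 11.18 = -1.36
Current account = -16.24 + 5.94 + (-1.36) = -11.66
Financial account = -(-11.66 + 2.80) = 8.86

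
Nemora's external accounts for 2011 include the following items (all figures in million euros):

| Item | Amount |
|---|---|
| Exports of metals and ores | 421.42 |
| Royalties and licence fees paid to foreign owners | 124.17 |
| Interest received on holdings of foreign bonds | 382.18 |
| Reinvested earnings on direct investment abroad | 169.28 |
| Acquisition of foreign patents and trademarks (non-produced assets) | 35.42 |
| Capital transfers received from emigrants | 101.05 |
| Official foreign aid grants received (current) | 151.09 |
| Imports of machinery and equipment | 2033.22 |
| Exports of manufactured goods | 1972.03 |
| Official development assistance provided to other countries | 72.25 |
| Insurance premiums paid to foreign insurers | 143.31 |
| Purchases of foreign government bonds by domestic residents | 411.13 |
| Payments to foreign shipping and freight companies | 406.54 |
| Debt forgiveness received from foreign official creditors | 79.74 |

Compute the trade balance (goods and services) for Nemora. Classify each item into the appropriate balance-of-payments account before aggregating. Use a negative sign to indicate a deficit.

-313.79

Goods: 1972.03 - 2033.22 + 421.42 = 360.23
Services: -124.17 - 406.54 - 143.31 = -674.02
Trade balance = 360.23 + (-674.02) = -313.79
(Excluded from the trade balance — primary income: interest received on holdings of foreign bonds 382.18, reinvested earnings on direct investment abroad 169.28; capital account: acquisition of foreign patents and trademarks (non-produced assets) 35.42, capital transfers received from emigrants 101.05, debt forgiveness received from foreign official creditors 79.74; secondary income: official foreign aid grants received (current) 151.09, official development assistance provided to other countries 72.25; financial account: purchases of foreign government bonds by domestic residents 411.13.)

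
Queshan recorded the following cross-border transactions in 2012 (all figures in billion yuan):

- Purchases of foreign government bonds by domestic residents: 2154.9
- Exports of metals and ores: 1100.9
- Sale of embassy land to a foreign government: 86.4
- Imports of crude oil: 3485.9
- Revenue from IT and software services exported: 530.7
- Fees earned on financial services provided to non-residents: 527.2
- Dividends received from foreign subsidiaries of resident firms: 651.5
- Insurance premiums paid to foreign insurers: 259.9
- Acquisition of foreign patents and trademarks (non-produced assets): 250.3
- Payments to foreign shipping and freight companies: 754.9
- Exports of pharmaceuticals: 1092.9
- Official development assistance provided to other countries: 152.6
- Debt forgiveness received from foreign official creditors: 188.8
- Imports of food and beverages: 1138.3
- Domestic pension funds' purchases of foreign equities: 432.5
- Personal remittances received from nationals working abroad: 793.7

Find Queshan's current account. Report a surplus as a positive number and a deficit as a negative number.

Goods: 1100.9 - 3485.9 + 1092.9 - 1138.3 = -2430.4
Services: 530.7 + 527.2 - 754.9 - 259.9 = 43.1
Primary income: 651.5
Secondary income: 793.7 - 152.6 = 641.1
Current account = (-2430.4) + 43.1 + 651.5 + 641.1 = -1094.7
(Excluded from the current account — financial account: purchases of foreign government bonds by domestic residents 2154.9, domestic pension funds' purchases of foreign equities 432.5; capital account: sale of embassy land to a foreign government 86.4, acquisition of foreign patents and trademarks (non-produced assets) 250.3, debt forgiveness received from foreign official creditors 188.8.)

-1094.7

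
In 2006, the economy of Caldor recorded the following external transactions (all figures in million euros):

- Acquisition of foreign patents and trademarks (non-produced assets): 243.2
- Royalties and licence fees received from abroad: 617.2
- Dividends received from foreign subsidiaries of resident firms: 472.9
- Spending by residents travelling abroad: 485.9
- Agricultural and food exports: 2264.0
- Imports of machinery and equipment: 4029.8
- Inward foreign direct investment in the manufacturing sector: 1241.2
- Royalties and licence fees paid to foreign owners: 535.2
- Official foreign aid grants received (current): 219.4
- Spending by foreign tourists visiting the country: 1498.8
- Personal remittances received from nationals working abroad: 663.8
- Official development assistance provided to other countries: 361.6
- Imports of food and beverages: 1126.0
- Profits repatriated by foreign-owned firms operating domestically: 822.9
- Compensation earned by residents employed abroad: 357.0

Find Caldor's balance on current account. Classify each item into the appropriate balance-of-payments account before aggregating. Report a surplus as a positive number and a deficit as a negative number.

Goods: 2264.0 - 4029.8 - 1126.0 = -2891.8
Services: -485.9 + 617.2 + 1498.8 - 535.2 = 1094.9
Primary income: 357.0 - 822.9 + 472.9 = 7.0
Secondary income: 219.4 - 361.6 + 663.8 = 521.6
Current account = (-2891.8) + 1094.9 + 7.0 + 521.6 = -1268.3
(Excluded from the current account — capital account: acquisition of foreign patents and trademarks (non-produced assets) 243.2; financial account: inward foreign direct investment in the manufacturing sector 1241.2.)

-1268.3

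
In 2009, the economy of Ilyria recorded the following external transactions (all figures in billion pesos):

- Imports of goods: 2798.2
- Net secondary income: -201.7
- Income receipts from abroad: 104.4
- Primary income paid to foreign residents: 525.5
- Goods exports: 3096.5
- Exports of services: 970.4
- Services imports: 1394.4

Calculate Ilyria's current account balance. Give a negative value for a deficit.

-748.5

Goods balance = 3096.5 - 2798.2 = 298.3
Services balance = 970.4 - 1394.4 = -424.0
Trade balance (goods + services) = 298.3 + (-424.0) = -125.7
Net primary income = 104.4 - 525.5 = -421.1
Net secondary income = -201.7
Current account = -125.7 + (-421.1) + (-201.7) = -748.5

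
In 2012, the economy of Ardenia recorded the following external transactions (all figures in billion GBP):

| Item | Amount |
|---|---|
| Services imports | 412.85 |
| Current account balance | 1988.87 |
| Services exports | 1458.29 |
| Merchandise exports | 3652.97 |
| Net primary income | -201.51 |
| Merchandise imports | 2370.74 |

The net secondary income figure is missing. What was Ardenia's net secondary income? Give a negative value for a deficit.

Current account = goods balance + services balance + net primary income + net secondary income
Sum of the known components = 2126.16
Net secondary income = CA - (known components) = 1988.87 - 2126.16 = -137.29

-137.29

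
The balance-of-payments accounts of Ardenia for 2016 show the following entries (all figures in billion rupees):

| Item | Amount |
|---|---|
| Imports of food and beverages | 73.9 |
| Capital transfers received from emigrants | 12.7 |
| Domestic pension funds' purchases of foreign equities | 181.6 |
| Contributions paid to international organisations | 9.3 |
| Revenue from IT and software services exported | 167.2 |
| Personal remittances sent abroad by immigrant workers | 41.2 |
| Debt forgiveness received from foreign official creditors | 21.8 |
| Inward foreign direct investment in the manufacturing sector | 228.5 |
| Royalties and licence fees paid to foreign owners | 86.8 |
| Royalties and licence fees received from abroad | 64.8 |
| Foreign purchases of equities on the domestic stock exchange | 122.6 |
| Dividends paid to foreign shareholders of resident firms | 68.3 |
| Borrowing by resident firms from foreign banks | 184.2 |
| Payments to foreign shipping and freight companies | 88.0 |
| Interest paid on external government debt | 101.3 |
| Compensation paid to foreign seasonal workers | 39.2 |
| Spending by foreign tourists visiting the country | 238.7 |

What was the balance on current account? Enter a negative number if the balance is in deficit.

-37.3

Goods: -73.9
Services: 238.7 + 167.2 - 88.0 - 86.8 + 64.8 = 295.9
Primary income: -39.2 - 68.3 - 101.3 = -208.8
Secondary income: -9.3 - 41.2 = -50.5
Current account = (-73.9) + 295.9 + (-208.8) + (-50.5) = -37.3
(Excluded from the current account — capital account: capital transfers received from emigrants 12.7, debt forgiveness received from foreign official creditors 21.8; financial account: domestic pension funds' purchases of foreign equities 181.6, inward foreign direct investment in the manufacturing sector 228.5, foreign purchases of equities on the domestic stock exchange 122.6, borrowing by resident firms from foreign banks 184.2.)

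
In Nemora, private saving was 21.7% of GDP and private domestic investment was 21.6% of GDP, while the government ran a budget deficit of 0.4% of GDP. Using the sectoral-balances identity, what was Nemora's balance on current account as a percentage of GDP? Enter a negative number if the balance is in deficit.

-0.3

By the sectoral-balances identity, CA = (S_private - I) + (T - G).
Private balance = 21.7 - 21.6 = 0.1
Government balance (T - G) = -0.4
CA = 0.1 + (-0.4) = -0.3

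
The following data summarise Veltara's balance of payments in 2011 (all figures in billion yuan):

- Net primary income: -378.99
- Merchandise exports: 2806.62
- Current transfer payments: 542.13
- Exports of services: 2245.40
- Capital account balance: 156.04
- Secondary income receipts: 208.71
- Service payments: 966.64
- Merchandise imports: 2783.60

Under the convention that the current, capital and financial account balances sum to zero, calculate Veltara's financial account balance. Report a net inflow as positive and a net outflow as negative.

-745.41

Goods balance = 2806.62 - 2783.60 = 23.02
Services balance = 2245.40 - 966.64 = 1278.76
Trade balance (goods + services) = 23.02 + 1278.76 = 1301.78
Net primary income = -378.99
Net secondary income = 208.71 - 542.13 = -333.42
Current account = 1301.78 + (-378.99) + (-333.42) = 589.37
Financial account = -(589.37 + 156.04) = -745.41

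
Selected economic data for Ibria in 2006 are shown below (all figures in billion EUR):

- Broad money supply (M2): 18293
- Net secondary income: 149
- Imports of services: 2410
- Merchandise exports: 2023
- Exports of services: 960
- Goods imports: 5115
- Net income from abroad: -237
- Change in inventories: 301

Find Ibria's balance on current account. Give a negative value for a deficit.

-4630

Goods balance = 2023 - 5115 = -3092
Services balance = 960 - 2410 = -1450
Trade balance (goods + services) = -3092 + (-1450) = -4542
Net primary income = -237
Net secondary income = 149
Current account = -4542 + (-237) + 149 = -4630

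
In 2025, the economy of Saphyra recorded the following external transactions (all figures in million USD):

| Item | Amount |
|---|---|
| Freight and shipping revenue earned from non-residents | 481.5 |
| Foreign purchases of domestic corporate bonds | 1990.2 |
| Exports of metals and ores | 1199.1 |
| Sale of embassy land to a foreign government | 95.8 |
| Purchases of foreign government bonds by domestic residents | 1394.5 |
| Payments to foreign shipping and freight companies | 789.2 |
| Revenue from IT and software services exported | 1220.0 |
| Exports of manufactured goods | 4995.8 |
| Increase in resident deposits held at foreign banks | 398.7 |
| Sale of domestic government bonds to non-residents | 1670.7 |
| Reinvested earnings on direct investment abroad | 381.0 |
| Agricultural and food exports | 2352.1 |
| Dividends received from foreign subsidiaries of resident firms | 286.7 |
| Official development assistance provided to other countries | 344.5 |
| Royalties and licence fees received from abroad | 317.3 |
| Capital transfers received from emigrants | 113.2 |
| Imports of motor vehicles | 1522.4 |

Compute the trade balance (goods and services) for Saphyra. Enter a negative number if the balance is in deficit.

8254.2

Goods: 1199.1 + 4995.8 + 2352.1 - 1522.4 = 7024.6
Services: 317.3 - 789.2 + 481.5 + 1220.0 = 1229.6
Trade balance = 7024.6 + 1229.6 = 8254.2
(Excluded from the trade balance — financial account: foreign purchases of domestic corporate bonds 1990.2, purchases of foreign government bonds by domestic residents 1394.5, increase in resident deposits held at foreign banks 398.7, sale of domestic government bonds to non-residents 1670.7; capital account: sale of embassy land to a foreign government 95.8, capital transfers received from emigrants 113.2; primary income: reinvested earnings on direct investment abroad 381.0, dividends received from foreign subsidiaries of resident firms 286.7; secondary income: official development assistance provided to other countries 344.5.)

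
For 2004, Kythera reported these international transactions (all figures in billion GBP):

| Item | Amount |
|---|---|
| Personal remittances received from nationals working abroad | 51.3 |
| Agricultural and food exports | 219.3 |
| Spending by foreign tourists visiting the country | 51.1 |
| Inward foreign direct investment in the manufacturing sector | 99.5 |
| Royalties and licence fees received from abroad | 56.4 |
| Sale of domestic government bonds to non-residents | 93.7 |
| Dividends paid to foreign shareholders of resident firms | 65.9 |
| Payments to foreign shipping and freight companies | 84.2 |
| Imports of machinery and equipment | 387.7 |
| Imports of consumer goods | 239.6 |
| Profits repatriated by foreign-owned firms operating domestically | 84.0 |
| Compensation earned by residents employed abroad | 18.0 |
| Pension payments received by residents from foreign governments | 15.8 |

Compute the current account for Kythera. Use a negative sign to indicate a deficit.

Goods: -387.7 + 219.3 - 239.6 = -408.0
Services: 51.1 - 84.2 + 56.4 = 23.3
Primary income: -65.9 - 84.0 + 18.0 = -131.9
Secondary income: 51.3 + 15.8 = 67.1
Current account = (-408.0) + 23.3 + (-131.9) + 67.1 = -449.5
(Excluded from the current account — financial account: inward foreign direct investment in the manufacturing sector 99.5, sale of domestic government bonds to non-residents 93.7.)

-449.5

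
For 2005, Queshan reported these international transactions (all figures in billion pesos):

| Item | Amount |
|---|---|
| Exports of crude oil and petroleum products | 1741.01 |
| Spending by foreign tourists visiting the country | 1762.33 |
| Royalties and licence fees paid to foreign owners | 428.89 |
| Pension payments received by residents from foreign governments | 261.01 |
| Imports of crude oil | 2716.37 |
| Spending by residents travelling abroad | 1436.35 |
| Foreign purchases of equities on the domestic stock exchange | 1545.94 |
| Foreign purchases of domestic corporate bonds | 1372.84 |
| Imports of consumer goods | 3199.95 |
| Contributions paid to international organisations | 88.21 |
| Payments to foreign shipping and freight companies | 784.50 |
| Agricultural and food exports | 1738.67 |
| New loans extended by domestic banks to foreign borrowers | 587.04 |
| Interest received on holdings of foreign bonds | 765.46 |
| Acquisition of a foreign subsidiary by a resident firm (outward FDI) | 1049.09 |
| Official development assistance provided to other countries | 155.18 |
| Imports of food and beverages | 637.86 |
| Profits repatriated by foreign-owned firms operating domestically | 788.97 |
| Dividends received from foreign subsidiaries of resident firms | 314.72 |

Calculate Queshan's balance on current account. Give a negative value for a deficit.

Goods: 1741.01 + 1738.67 - 637.86 - 2716.37 - 3199.95 = -3074.50
Services: -1436.35 + 1762.33 - 784.50 - 428.89 = -887.41
Primary income: -788.97 + 765.46 + 314.72 = 291.21
Secondary income: -155.18 - 88.21 + 261.01 = 17.62
Current account = (-3074.50) + (-887.41) + 291.21 + 17.62 = -3653.08
(Excluded from the current account — financial account: foreign purchases of equities on the domestic stock exchange 1545.94, foreign purchases of domestic corporate bonds 1372.84, new loans extended by domestic banks to foreign borrowers 587.04, acquisition of a foreign subsidiary by a resident firm (outward FDI) 1049.09.)

-3653.08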